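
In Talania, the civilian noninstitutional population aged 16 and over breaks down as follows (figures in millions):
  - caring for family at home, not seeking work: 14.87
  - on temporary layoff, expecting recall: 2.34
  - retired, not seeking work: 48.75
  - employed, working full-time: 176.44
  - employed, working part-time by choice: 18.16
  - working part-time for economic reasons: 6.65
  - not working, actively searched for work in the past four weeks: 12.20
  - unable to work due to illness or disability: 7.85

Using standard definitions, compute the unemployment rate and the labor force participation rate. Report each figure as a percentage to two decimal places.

Unemployment rate ≈ 6.74%; labor force participation rate ≈ 75.12%.

Employed = 176.44 + 18.16 + 6.65 = 201.25 million (anyone who worked, including part-time for economic reasons, counts as employed).
Unemployed = 2.34 + 12.20 = 14.54 million (jobless and actively searching, or on temporary layoff).
Labor force = 201.25 + 14.54 = 215.79 million.
Not in labor force = 14.87 + 48.75 + 7.85 = 71.47 million (those not working and not actively searching are outside the labor force).
Civilian working-age population = 215.79 + 71.47 = 287.26 million.
Unemployment rate = 14.54 / 215.79 = 6.74%.
Labor force participation rate = 215.79 / 287.26 = 75.12%.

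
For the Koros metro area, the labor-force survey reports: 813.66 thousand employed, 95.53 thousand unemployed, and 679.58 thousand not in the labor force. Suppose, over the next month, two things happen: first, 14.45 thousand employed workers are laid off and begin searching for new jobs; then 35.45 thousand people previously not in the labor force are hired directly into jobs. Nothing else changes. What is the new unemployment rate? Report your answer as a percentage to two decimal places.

New unemployment rate ≈ 11.64%.

Initially, labor force = 813.66 + 95.53 = 909.19 thousand, so u = 95.53/909.19 = 10.51%.
After the first change, employed falls and unemployed rises by 14.45; labor force unchanged → E = 799.21, U = 109.98, labor force = 909.19 thousand.
After the second change, employed and labor force both rise by 35.45; unemployed unchanged → E = 834.66, U = 109.98, labor force = 944.64 thousand.
New unemployment rate = 109.98 / 944.64 = 11.64%.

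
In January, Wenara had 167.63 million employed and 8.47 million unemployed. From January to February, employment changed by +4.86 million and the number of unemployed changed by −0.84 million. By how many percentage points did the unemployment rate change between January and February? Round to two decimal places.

January: labor force = 167.63 + 8.47 = 176.10; u = 8.47/176.10 = 4.81%.
February: labor force = 172.49 + 7.63 = 180.12; u = 7.63/180.12 = 4.24%.
Change = 4.24% − 4.81% = −0.57 pp.

The unemployment rate changed by −0.57 percentage points.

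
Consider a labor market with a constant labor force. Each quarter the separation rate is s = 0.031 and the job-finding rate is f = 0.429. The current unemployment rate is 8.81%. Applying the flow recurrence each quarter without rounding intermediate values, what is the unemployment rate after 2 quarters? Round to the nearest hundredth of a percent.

Unemployment rate after two quarters ≈ 7.34%.

With a fixed labor force, u_{t+1} = u_t + s·(1−u_t) − f·u_t = u_t·(1−s−f) + s.
Here 1−s−f = 0.540 and s = 0.031.
u_1 = 0.088100 × 0.540 + 0.031 = 0.078574.
u_2 = 0.078574 × 0.540 + 0.031 = 0.073430.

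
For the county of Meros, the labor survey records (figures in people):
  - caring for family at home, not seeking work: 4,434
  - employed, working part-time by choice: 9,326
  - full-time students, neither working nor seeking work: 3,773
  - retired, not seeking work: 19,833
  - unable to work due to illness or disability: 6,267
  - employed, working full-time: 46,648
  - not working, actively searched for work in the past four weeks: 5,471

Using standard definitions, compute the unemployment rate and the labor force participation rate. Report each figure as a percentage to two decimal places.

Employed = 9,326 + 46,648 = 55,974.
Unemployed = 5,471.
Labor force = 55,974 + 5,471 = 61,445.
Not in labor force = 4,434 + 3,773 + 19,833 + 6,267 = 34,307 (those not working and not actively searching are outside the labor force).
Civilian working-age population = 61,445 + 34,307 = 95,752.
Unemployment rate = 5,471 / 61,445 = 8.90%.
Labor force participation rate = 61,445 / 95,752 = 64.17%.

Unemployment rate ≈ 8.90%; labor force participation rate ≈ 64.17%.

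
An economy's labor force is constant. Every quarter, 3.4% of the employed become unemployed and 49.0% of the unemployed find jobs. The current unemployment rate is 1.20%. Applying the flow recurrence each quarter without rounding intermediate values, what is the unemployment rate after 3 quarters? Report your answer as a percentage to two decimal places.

Unemployment rate after three quarters ≈ 5.92%.

With a fixed labor force, u_{t+1} = u_t + s·(1−u_t) − f·u_t = u_t·(1−s−f) + s.
Here 1−s−f = 0.476 and s = 0.034.
u_1 = 0.012000 × 0.476 + 0.034 = 0.039712.
u_2 = 0.039712 × 0.476 + 0.034 = 0.052903.
u_3 = 0.052903 × 0.476 + 0.034 = 0.059182.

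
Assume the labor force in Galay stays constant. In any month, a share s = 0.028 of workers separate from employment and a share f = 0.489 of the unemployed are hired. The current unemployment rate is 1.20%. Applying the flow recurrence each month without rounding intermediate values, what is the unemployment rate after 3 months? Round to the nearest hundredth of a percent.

Unemployment rate after three months ≈ 4.94%.

With a fixed labor force, u_{t+1} = u_t + s·(1−u_t) − f·u_t = u_t·(1−s−f) + s.
Here 1−s−f = 0.483 and s = 0.028.
u_1 = 0.012000 × 0.483 + 0.028 = 0.033796.
u_2 = 0.033796 × 0.483 + 0.028 = 0.044323.
u_3 = 0.044323 × 0.483 + 0.028 = 0.049408.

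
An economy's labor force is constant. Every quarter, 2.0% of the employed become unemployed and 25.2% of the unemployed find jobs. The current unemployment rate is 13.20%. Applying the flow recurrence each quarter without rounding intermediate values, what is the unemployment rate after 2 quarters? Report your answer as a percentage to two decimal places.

With a fixed labor force, u_{t+1} = u_t + s·(1−u_t) − f·u_t = u_t·(1−s−f) + s.
Here 1−s−f = 0.728 and s = 0.020.
u_1 = 0.132000 × 0.728 + 0.020 = 0.116096.
u_2 = 0.116096 × 0.728 + 0.020 = 0.104518.

Unemployment rate after two quarters ≈ 10.45%.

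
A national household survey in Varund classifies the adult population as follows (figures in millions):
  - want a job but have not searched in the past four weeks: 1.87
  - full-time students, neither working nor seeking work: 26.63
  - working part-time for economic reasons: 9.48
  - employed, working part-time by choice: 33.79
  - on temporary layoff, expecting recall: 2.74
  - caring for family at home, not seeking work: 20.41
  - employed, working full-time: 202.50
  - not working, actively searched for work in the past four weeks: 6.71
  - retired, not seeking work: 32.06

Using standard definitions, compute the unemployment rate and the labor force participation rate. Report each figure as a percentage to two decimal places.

Unemployment rate ≈ 3.70%; labor force participation rate ≈ 75.92%.

Employed = 9.48 + 33.79 + 202.50 = 245.77 million (anyone who worked, including part-time for economic reasons, counts as employed).
Unemployed = 2.74 + 6.71 = 9.45 million (jobless and actively searching, or on temporary layoff).
Labor force = 245.77 + 9.45 = 255.22 million.
Not in labor force = 1.87 + 26.63 + 20.41 + 32.06 = 80.97 million (those not working and not actively searching are outside the labor force — including those who want a job but have given up searching).
Civilian working-age population = 255.22 + 80.97 = 336.19 million.
Unemployment rate = 9.45 / 255.22 = 3.70%.
Labor force participation rate = 255.22 / 336.19 = 75.92%.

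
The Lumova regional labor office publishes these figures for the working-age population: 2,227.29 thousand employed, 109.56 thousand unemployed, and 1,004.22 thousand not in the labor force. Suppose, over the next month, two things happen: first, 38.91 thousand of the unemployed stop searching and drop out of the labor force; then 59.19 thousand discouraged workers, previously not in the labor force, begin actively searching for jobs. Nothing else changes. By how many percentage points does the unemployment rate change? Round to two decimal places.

The unemployment rate changes by +0.82 percentage points.

Initially, labor force = 2,227.29 + 109.56 = 2,336.85 thousand, so u = 109.56/2,336.85 = 4.69%.
After the first change, unemployed and labor force both fall by 38.91 → E = 2,227.29, U = 70.65, labor force = 2,297.94 thousand.
After the second change, unemployed and labor force both rise by 59.19 → E = 2,227.29, U = 129.84, labor force = 2,357.13 thousand.
New unemployment rate = 129.84 / 2,357.13 = 5.51%.
Change = 5.51% − 4.69% = +0.82 percentage points.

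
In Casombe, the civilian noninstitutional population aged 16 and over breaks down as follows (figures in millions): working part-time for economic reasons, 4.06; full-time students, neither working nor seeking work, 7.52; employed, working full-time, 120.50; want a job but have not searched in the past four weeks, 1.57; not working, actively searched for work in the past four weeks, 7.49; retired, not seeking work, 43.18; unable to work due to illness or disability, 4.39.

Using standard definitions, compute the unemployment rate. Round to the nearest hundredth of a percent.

Employed = 4.06 + 120.50 = 124.56 million (anyone who worked, including part-time for economic reasons, counts as employed).
Unemployed = 7.49 million.
Labor force = 124.56 + 7.49 = 132.05 million.
Unemployment rate = 7.49 / 132.05 = 5.67%.

Unemployment rate ≈ 5.67%.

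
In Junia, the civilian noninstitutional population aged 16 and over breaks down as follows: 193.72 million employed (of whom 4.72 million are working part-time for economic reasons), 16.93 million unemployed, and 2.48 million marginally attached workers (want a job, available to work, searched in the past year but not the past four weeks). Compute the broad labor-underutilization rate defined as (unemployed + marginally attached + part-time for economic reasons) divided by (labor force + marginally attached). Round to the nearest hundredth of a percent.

Labor force = 193.72 + 16.93 = 210.65 million.
Numerator = 16.93 + 2.48 + 4.72 = 24.13 million.
Denominator = 210.65 + 2.48 = 213.13 million.
Broad rate = 24.13 / 213.13 = 11.32%.

Broad underutilization rate ≈ 11.32%.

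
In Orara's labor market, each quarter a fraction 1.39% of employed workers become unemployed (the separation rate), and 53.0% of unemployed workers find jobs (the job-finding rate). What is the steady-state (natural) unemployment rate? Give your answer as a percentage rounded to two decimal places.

At steady state the flows balance: s·E = f·U, so U/(E+U) = s/(s+f).
u* = 1.39 / (1.39 + 53.0) = 1.39 / 54.39 = 2.56%.

Steady-state unemployment rate ≈ 2.56%.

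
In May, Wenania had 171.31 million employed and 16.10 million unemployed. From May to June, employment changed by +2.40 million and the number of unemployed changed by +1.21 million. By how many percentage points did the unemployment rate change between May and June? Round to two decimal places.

May: labor force = 171.31 + 16.10 = 187.41; u = 16.10/187.41 = 8.59%.
June: labor force = 173.71 + 17.31 = 191.02; u = 17.31/191.02 = 9.06%.
Change = 9.06% − 8.59% = +0.47 pp.

The unemployment rate changed by +0.47 percentage points.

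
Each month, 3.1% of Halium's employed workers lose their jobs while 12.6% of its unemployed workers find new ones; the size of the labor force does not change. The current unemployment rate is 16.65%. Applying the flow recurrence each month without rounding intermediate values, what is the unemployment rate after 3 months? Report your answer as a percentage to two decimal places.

With a fixed labor force, u_{t+1} = u_t + s·(1−u_t) − f·u_t = u_t·(1−s−f) + s.
Here 1−s−f = 0.843 and s = 0.031.
u_1 = 0.166500 × 0.843 + 0.031 = 0.171359.
u_2 = 0.171359 × 0.843 + 0.031 = 0.175456.
u_3 = 0.175456 × 0.843 + 0.031 = 0.178909.

Unemployment rate after three months ≈ 17.89%.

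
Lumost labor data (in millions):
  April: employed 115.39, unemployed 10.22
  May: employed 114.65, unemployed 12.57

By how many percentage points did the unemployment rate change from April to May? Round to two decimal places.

The unemployment rate changed by +1.74 percentage points.

April: labor force = 115.39 + 10.22 = 125.61; u = 10.22/125.61 = 8.14%.
May: labor force = 114.65 + 12.57 = 127.22; u = 12.57/127.22 = 9.88%.
Change = 9.88% − 8.14% = +1.74 pp.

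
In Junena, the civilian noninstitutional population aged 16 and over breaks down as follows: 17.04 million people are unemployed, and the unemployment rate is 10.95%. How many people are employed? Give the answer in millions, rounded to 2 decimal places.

Labor force = U / u = 17.04 / 0.1095 ≈ 155.62 million.
Employed = labor force − unemployed = 155.62 − 17.04 = 138.58 million.

About 138.58 million are employed.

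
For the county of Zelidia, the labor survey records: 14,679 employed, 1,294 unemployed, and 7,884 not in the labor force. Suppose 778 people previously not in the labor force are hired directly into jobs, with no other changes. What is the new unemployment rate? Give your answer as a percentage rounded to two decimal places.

New unemployment rate ≈ 7.72%.

Initially, labor force = 14,679 + 1,294 = 15,973, so u = 1,294/15,973 = 8.10%.
After the change, employed and labor force both rise by 778; unemployed unchanged → E = 15,457, U = 1,294, labor force = 16,751.
New unemployment rate = 1,294 / 16,751 = 7.72%.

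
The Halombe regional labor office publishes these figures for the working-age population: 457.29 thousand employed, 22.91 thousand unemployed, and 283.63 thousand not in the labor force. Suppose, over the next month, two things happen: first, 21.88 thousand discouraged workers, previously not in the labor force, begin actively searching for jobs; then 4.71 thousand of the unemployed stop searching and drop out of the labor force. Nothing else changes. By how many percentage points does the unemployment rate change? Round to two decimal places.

Initially, labor force = 457.29 + 22.91 = 480.20 thousand, so u = 22.91/480.20 = 4.77%.
After the first change, unemployed and labor force both rise by 21.88 → E = 457.29, U = 44.79, labor force = 502.08 thousand.
After the second change, unemployed and labor force both fall by 4.71 → E = 457.29, U = 40.08, labor force = 497.37 thousand.
New unemployment rate = 40.08 / 497.37 = 8.06%.
Change = 8.06% − 4.77% = +3.29 percentage points.

The unemployment rate changes by +3.29 percentage points.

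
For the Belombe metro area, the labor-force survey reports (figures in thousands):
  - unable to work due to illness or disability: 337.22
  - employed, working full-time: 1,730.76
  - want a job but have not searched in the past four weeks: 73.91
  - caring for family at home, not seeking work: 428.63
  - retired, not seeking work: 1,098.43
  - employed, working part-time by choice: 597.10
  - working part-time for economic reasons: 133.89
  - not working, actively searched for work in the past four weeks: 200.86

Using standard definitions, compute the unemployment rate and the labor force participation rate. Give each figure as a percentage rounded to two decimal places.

Employed = 1,730.76 + 597.10 + 133.89 = 2,461.75 thousand (anyone who worked, including part-time for economic reasons, counts as employed).
Unemployed = 200.86 thousand.
Labor force = 2,461.75 + 200.86 = 2,662.61 thousand.
Not in labor force = 337.22 + 73.91 + 428.63 + 1,098.43 = 1,938.19 thousand (those not working and not actively searching are outside the labor force — including those who want a job but have given up searching).
Civilian working-age population = 2,662.61 + 1,938.19 = 4,600.80 thousand.
Unemployment rate = 200.86 / 2,662.61 = 7.54%.
Labor force participation rate = 2,662.61 / 4,600.80 = 57.87%.

Unemployment rate ≈ 7.54%; labor force participation rate ≈ 57.87%.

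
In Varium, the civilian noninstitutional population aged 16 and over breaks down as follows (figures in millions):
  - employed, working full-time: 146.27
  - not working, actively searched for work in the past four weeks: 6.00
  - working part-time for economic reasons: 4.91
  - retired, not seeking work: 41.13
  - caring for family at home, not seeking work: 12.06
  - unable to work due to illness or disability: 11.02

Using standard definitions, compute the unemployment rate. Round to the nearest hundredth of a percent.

Unemployment rate ≈ 3.82%.

Employed = 146.27 + 4.91 = 151.18 million (anyone who worked, including part-time for economic reasons, counts as employed).
Unemployed = 6.00 million.
Labor force = 151.18 + 6.00 = 157.18 million.
Unemployment rate = 6.00 / 157.18 = 3.82%.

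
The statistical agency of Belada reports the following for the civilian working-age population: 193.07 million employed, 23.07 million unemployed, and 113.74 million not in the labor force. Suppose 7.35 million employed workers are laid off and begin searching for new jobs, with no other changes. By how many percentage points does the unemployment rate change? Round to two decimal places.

Initially, labor force = 193.07 + 23.07 = 216.14 million, so u = 23.07/216.14 = 10.67%.
After the change, employed falls and unemployed rises by 7.35; labor force unchanged → E = 185.72, U = 30.42, labor force = 216.14 million.
New unemployment rate = 30.42 / 216.14 = 14.07%.
Change = 14.07% − 10.67% = +3.40 percentage points.

The unemployment rate changes by +3.40 percentage points.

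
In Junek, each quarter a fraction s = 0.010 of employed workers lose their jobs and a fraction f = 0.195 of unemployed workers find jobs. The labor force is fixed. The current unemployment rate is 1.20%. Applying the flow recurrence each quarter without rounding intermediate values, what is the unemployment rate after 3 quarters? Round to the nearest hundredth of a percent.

With a fixed labor force, u_{t+1} = u_t + s·(1−u_t) − f·u_t = u_t·(1−s−f) + s.
Here 1−s−f = 0.795 and s = 0.010.
u_1 = 0.012000 × 0.795 + 0.010 = 0.019540.
u_2 = 0.019540 × 0.795 + 0.010 = 0.025534.
u_3 = 0.025534 × 0.795 + 0.010 = 0.030300.

Unemployment rate after three quarters ≈ 3.03%.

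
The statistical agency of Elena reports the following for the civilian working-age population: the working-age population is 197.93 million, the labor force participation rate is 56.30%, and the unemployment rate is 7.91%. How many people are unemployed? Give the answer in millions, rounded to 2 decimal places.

About 8.81 million are unemployed.

Labor force = 0.5630 × 197.93 = 111.43 million.
Unemployed = 0.0791 × 111.43 ≈ 8.81 million.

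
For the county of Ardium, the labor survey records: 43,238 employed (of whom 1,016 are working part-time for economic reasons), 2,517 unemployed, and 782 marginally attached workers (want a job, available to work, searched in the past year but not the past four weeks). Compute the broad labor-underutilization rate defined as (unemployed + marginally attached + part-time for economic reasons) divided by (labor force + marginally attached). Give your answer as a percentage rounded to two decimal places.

Broad underutilization rate ≈ 9.27%.

Labor force = 43,238 + 2,517 = 45,755.
Numerator = 2,517 + 782 + 1,016 = 4,315.
Denominator = 45,755 + 782 = 46,537.
Broad rate = 4,315 / 46,537 = 9.27%.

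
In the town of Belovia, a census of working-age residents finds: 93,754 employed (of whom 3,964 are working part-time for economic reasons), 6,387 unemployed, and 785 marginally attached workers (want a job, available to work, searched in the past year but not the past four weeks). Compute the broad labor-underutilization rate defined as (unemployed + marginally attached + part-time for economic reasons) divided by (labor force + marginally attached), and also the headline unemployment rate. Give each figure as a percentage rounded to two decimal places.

Broad underutilization rate ≈ 11.03%; headline unemployment rate ≈ 6.38%.

Labor force = 93,754 + 6,387 = 100,141.
Numerator = 6,387 + 785 + 3,964 = 11,136.
Denominator = 100,141 + 785 = 100,926.
Broad rate = 11,136 / 100,926 = 11.03%.
Headline unemployment rate = 6,387 / 100,141 = 6.38%.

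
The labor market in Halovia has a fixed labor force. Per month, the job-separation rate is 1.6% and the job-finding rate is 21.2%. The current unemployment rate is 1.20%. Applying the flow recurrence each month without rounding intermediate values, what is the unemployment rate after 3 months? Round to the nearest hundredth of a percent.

With a fixed labor force, u_{t+1} = u_t + s·(1−u_t) − f·u_t = u_t·(1−s−f) + s.
Here 1−s−f = 0.772 and s = 0.016.
u_1 = 0.012000 × 0.772 + 0.016 = 0.025264.
u_2 = 0.025264 × 0.772 + 0.016 = 0.035504.
u_3 = 0.035504 × 0.772 + 0.016 = 0.043409.

Unemployment rate after three months ≈ 4.34%.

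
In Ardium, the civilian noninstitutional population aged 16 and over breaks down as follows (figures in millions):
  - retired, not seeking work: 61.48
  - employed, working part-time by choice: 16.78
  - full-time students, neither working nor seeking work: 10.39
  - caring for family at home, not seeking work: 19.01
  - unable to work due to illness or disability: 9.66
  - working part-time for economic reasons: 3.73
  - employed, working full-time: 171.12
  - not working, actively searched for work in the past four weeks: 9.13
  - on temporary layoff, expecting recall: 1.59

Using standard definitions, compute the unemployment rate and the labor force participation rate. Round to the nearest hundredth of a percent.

Employed = 16.78 + 3.73 + 171.12 = 191.63 million (anyone who worked, including part-time for economic reasons, counts as employed).
Unemployed = 9.13 + 1.59 = 10.72 million (jobless and actively searching, or on temporary layoff).
Labor force = 191.63 + 10.72 = 202.35 million.
Not in labor force = 61.48 + 10.39 + 19.01 + 9.66 = 100.54 million (those not working and not actively searching are outside the labor force).
Civilian working-age population = 202.35 + 100.54 = 302.89 million.
Unemployment rate = 10.72 / 202.35 = 5.30%.
Labor force participation rate = 202.35 / 302.89 = 66.81%.

Unemployment rate ≈ 5.30%; labor force participation rate ≈ 66.81%.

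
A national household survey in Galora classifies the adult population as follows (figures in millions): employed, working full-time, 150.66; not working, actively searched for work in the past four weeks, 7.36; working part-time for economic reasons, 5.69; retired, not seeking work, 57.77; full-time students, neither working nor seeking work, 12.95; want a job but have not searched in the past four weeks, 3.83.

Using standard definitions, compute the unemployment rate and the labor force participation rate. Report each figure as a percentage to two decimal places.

Employed = 150.66 + 5.69 = 156.35 million (anyone who worked, including part-time for economic reasons, counts as employed).
Unemployed = 7.36 million.
Labor force = 156.35 + 7.36 = 163.71 million.
Not in labor force = 57.77 + 12.95 + 3.83 = 74.55 million (those not working and not actively searching are outside the labor force — including those who want a job but have given up searching).
Civilian working-age population = 163.71 + 74.55 = 238.26 million.
Unemployment rate = 7.36 / 163.71 = 4.50%.
Labor force participation rate = 163.71 / 238.26 = 68.71%.

Unemployment rate ≈ 4.50%; labor force participation rate ≈ 68.71%.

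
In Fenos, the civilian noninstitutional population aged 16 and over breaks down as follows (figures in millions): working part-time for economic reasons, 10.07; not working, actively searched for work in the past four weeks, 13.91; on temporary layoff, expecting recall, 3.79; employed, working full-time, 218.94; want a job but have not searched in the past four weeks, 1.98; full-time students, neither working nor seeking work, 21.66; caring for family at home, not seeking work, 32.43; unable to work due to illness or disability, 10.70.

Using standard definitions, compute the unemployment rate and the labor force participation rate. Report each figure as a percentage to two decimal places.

Unemployment rate ≈ 7.17%; labor force participation rate ≈ 78.70%.

Employed = 10.07 + 218.94 = 229.01 million (anyone who worked, including part-time for economic reasons, counts as employed).
Unemployed = 13.91 + 3.79 = 17.70 million (jobless and actively searching, or on temporary layoff).
Labor force = 229.01 + 17.70 = 246.71 million.
Not in labor force = 1.98 + 21.66 + 32.43 + 10.70 = 66.77 million (those not working and not actively searching are outside the labor force — including those who want a job but have given up searching).
Civilian working-age population = 246.71 + 66.77 = 313.48 million.
Unemployment rate = 17.70 / 246.71 = 7.17%.
Labor force participation rate = 246.71 / 313.48 = 78.70%.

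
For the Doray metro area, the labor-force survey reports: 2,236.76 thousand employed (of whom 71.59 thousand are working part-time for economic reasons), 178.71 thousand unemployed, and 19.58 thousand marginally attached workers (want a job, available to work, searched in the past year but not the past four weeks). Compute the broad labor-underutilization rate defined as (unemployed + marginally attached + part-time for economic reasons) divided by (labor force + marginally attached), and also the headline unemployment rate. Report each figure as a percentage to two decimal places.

Labor force = 2,236.76 + 178.71 = 2,415.47 thousand.
Numerator = 178.71 + 19.58 + 71.59 = 269.88 thousand.
Denominator = 2,415.47 + 19.58 = 2,435.05 thousand.
Broad rate = 269.88 / 2,435.05 = 11.08%.
Headline unemployment rate = 178.71 / 2,415.47 = 7.40%.

Broad underutilization rate ≈ 11.08%; headline unemployment rate ≈ 7.40%.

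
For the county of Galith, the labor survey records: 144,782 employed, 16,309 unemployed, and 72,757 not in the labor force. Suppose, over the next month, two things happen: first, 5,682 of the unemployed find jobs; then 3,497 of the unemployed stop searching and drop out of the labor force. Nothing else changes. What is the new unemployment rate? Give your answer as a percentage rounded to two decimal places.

Initially, labor force = 144,782 + 16,309 = 161,091, so u = 16,309/161,091 = 10.12%.
After the first change, unemployed falls and employed rises by 5,682; labor force unchanged → E = 150,464, U = 10,627, labor force = 161,091.
After the second change, unemployed and labor force both fall by 3,497 → E = 150,464, U = 7,130, labor force = 157,594.
New unemployment rate = 7,130 / 157,594 = 4.52%.

New unemployment rate ≈ 4.52%.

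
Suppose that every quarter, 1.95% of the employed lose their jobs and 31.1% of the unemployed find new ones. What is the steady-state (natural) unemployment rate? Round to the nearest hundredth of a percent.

Steady-state unemployment rate ≈ 5.90%.

At steady state the flows balance: s·E = f·U, so U/(E+U) = s/(s+f).
u* = 1.95 / (1.95 + 31.1) = 1.95 / 33.05 = 5.90%.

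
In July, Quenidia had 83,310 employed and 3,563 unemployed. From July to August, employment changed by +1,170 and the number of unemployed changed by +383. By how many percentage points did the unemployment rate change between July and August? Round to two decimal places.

The unemployment rate changed by +0.36 percentage points.

July: labor force = 83,310 + 3,563 = 86,873; u = 3,563/86,873 = 4.10%.
August: labor force = 84,480 + 3,946 = 88,426; u = 3,946/88,426 = 4.46%.
Change = 4.46% − 4.10% = +0.36 pp.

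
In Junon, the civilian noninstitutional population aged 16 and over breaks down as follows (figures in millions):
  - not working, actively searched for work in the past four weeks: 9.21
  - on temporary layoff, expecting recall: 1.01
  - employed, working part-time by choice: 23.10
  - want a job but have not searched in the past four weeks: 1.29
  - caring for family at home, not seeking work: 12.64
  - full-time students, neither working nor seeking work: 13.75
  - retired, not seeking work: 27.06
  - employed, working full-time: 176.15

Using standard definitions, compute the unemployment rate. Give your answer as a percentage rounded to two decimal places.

Employed = 23.10 + 176.15 = 199.25 million.
Unemployed = 9.21 + 1.01 = 10.22 million (jobless and actively searching, or on temporary layoff).
Labor force = 199.25 + 10.22 = 209.47 million.
Unemployment rate = 10.22 / 209.47 = 4.88%.

Unemployment rate ≈ 4.88%.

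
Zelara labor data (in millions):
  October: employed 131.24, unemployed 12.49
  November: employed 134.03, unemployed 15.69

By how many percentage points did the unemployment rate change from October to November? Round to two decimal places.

October: labor force = 131.24 + 12.49 = 143.73; u = 12.49/143.73 = 8.69%.
November: labor force = 134.03 + 15.69 = 149.72; u = 15.69/149.72 = 10.48%.
Change = 10.48% − 8.69% = +1.79 pp.

The unemployment rate changed by +1.79 percentage points.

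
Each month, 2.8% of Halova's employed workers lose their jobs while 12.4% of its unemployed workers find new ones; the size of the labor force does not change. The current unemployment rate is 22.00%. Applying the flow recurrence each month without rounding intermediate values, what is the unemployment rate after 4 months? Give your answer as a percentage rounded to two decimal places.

Unemployment rate after four months ≈ 20.27%.

With a fixed labor force, u_{t+1} = u_t + s·(1−u_t) − f·u_t = u_t·(1−s−f) + s.
Here 1−s−f = 0.848 and s = 0.028.
u_1 = 0.220000 × 0.848 + 0.028 = 0.214560.
u_2 = 0.214560 × 0.848 + 0.028 = 0.209947.
u_3 = 0.209947 × 0.848 + 0.028 = 0.206035.
u_4 = 0.206035 × 0.848 + 0.028 = 0.202718.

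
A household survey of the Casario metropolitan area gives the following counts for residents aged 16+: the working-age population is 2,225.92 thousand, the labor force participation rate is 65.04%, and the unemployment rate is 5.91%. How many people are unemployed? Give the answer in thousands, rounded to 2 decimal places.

About 85.56 thousand are unemployed.

Labor force = 0.6504 × 2,225.92 = 1,447.74 thousand.
Unemployed = 0.0591 × 1,447.74 ≈ 85.56 thousand.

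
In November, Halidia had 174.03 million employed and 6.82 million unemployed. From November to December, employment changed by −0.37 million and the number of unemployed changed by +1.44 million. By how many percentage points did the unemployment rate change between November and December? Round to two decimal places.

November: labor force = 174.03 + 6.82 = 180.85; u = 6.82/180.85 = 3.77%.
December: labor force = 173.66 + 8.26 = 181.92; u = 8.26/181.92 = 4.54%.
Change = 4.54% − 3.77% = +0.77 pp.

The unemployment rate changed by +0.77 percentage points.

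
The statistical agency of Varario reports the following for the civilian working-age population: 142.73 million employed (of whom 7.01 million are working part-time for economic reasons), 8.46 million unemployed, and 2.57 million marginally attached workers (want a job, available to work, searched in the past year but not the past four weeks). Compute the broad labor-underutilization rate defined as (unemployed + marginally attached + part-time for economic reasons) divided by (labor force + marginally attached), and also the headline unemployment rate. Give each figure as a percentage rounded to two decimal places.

Labor force = 142.73 + 8.46 = 151.19 million.
Numerator = 8.46 + 2.57 + 7.01 = 18.04 million.
Denominator = 151.19 + 2.57 = 153.76 million.
Broad rate = 18.04 / 153.76 = 11.73%.
Headline unemployment rate = 8.46 / 151.19 = 5.60%.

Broad underutilization rate ≈ 11.73%; headline unemployment rate ≈ 5.60%.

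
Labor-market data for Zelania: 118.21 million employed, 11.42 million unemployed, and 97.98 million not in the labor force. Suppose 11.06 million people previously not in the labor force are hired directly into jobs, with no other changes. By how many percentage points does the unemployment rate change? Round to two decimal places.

The unemployment rate changes by −0.69 percentage points.

Initially, labor force = 118.21 + 11.42 = 129.63 million, so u = 11.42/129.63 = 8.81%.
After the change, employed and labor force both rise by 11.06; unemployed unchanged → E = 129.27, U = 11.42, labor force = 140.69 million.
New unemployment rate = 11.42 / 140.69 = 8.12%.
Change = 8.12% − 8.81% = −0.69 percentage points.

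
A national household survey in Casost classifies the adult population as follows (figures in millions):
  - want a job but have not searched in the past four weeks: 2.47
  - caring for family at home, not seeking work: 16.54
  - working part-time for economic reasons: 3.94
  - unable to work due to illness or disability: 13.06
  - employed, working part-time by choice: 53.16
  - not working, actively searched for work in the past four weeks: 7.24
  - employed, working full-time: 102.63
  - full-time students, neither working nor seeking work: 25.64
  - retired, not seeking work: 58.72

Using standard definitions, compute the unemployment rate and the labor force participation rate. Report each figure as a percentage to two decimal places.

Unemployment rate ≈ 4.34%; labor force participation rate ≈ 58.92%.

Employed = 3.94 + 53.16 + 102.63 = 159.73 million (anyone who worked, including part-time for economic reasons, counts as employed).
Unemployed = 7.24 million.
Labor force = 159.73 + 7.24 = 166.97 million.
Not in labor force = 2.47 + 16.54 + 13.06 + 25.64 + 58.72 = 116.43 million (those not working and not actively searching are outside the labor force — including those who want a job but have given up searching).
Civilian working-age population = 166.97 + 116.43 = 283.40 million.
Unemployment rate = 7.24 / 166.97 = 4.34%.
Labor force participation rate = 166.97 / 283.40 = 58.92%.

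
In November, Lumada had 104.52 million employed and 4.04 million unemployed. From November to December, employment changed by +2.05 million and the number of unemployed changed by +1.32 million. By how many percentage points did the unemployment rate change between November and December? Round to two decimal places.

The unemployment rate changed by +1.07 percentage points.

November: labor force = 104.52 + 4.04 = 108.56; u = 4.04/108.56 = 3.72%.
December: labor force = 106.57 + 5.36 = 111.93; u = 5.36/111.93 = 4.79%.
Change = 4.79% − 3.72% = +1.07 pp.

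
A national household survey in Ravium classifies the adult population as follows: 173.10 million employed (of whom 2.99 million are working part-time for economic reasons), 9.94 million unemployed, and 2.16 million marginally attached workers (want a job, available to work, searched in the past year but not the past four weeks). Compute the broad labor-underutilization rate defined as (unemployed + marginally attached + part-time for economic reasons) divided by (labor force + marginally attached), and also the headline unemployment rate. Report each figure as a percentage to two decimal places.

Broad underutilization rate ≈ 8.15%; headline unemployment rate ≈ 5.43%.

Labor force = 173.10 + 9.94 = 183.04 million.
Numerator = 9.94 + 2.16 + 2.99 = 15.09 million.
Denominator = 183.04 + 2.16 = 185.20 million.
Broad rate = 15.09 / 185.20 = 8.15%.
Headline unemployment rate = 9.94 / 183.04 = 5.43%.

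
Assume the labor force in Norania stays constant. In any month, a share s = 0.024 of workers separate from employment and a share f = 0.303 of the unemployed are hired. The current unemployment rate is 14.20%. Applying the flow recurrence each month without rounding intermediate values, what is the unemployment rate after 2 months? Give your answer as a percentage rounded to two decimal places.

Unemployment rate after two months ≈ 10.45%.

With a fixed labor force, u_{t+1} = u_t + s·(1−u_t) − f·u_t = u_t·(1−s−f) + s.
Here 1−s−f = 0.673 and s = 0.024.
u_1 = 0.142000 × 0.673 + 0.024 = 0.119566.
u_2 = 0.119566 × 0.673 + 0.024 = 0.104468.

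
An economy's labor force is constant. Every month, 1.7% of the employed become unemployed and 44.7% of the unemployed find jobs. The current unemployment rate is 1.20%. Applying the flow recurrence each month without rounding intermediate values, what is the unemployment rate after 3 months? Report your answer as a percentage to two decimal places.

Unemployment rate after three months ≈ 3.28%.

With a fixed labor force, u_{t+1} = u_t + s·(1−u_t) − f·u_t = u_t·(1−s−f) + s.
Here 1−s−f = 0.536 and s = 0.017.
u_1 = 0.012000 × 0.536 + 0.017 = 0.023432.
u_2 = 0.023432 × 0.536 + 0.017 = 0.029560.
u_3 = 0.029560 × 0.536 + 0.017 = 0.032844.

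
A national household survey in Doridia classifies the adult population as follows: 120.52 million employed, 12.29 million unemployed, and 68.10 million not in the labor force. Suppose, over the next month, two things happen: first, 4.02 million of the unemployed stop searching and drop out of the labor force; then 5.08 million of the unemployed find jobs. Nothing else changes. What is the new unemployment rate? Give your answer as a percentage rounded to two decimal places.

Initially, labor force = 120.52 + 12.29 = 132.81 million, so u = 12.29/132.81 = 9.25%.
After the first change, unemployed and labor force both fall by 4.02 → E = 120.52, U = 8.27, labor force = 128.79 million.
After the second change, unemployed falls and employed rises by 5.08; labor force unchanged → E = 125.60, U = 3.19, labor force = 128.79 million.
New unemployment rate = 3.19 / 128.79 = 2.48%.

New unemployment rate ≈ 2.48%.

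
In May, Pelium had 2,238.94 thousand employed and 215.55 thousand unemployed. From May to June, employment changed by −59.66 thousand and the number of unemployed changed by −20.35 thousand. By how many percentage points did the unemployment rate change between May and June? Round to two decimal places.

The unemployment rate changed by −0.56 percentage points.

May: labor force = 2,238.94 + 215.55 = 2,454.49; u = 215.55/2,454.49 = 8.78%.
June: labor force = 2,179.28 + 195.20 = 2,374.48; u = 195.20/2,374.48 = 8.22%.
Change = 8.22% − 8.78% = −0.56 pp.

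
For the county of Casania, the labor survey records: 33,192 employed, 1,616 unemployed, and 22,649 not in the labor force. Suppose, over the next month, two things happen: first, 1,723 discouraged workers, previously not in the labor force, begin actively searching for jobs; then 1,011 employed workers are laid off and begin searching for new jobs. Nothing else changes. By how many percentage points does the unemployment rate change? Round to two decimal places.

Initially, labor force = 33,192 + 1,616 = 34,808, so u = 1,616/34,808 = 4.64%.
After the first change, unemployed and labor force both rise by 1,723 → E = 33,192, U = 3,339, labor force = 36,531.
After the second change, employed falls and unemployed rises by 1,011; labor force unchanged → E = 32,181, U = 4,350, labor force = 36,531.
New unemployment rate = 4,350 / 36,531 = 11.91%.
Change = 11.91% − 4.64% = +7.27 percentage points.

The unemployment rate changes by +7.27 percentage points.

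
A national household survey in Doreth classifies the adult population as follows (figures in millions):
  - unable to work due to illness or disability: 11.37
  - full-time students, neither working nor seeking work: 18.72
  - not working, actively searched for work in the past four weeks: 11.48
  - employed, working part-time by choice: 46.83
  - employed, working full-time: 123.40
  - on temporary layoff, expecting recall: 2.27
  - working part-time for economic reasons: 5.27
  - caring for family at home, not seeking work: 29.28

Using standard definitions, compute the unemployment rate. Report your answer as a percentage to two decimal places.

Employed = 46.83 + 123.40 + 5.27 = 175.50 million (anyone who worked, including part-time for economic reasons, counts as employed).
Unemployed = 11.48 + 2.27 = 13.75 million (jobless and actively searching, or on temporary layoff).
Labor force = 175.50 + 13.75 = 189.25 million.
Unemployment rate = 13.75 / 189.25 = 7.27%.

Unemployment rate ≈ 7.27%.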